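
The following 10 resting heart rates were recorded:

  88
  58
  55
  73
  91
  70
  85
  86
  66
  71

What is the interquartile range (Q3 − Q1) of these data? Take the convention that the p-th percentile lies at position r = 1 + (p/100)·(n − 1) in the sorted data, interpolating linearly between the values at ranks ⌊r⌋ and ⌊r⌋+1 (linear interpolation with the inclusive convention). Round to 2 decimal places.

Sorted: 55, 58, 66, 70, 71, 73, 85, 86, 88, 91.
n = 10.
P25: r = 3.25; ranks 3–4 are 66, 70; interpolating gives 67.
P75: r = 7.75; ranks 7–8 are 85, 86; interpolating gives 85.75.
Difference: 85.75 − 67 = 18.75.

18.75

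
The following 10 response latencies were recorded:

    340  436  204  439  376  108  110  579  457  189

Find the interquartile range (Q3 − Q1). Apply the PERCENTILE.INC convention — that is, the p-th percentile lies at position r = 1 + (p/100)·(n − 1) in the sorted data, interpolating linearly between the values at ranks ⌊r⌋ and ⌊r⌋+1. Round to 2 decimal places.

Sorted: 108, 110, 189, 204, 340, 376, 436, 439, 457, 579.
n = 10.
P25: r = 3.25; ranks 3–4 are 189, 204; interpolating gives 192.75.
P75: r = 7.75; ranks 7–8 are 436, 439; interpolating gives 438.25.
Difference: 438.25 − 192.75 = 245.5.

245.50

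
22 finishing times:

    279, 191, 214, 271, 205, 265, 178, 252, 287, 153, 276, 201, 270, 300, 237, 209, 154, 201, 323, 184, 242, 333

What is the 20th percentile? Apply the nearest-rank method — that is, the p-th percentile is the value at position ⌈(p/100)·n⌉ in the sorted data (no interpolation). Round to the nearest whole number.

191

Sorted: 153, 154, 178, 184, 191, 201, 201, 205, 209, 214, 237, 242, 252, 265, 270, 271, 276, 279, 287, 300, 323, 333.
n = 22.
Position = ⌈20/100 · 22⌉ = ⌈4.4⌉ = 5.
The value at rank 5 is 191.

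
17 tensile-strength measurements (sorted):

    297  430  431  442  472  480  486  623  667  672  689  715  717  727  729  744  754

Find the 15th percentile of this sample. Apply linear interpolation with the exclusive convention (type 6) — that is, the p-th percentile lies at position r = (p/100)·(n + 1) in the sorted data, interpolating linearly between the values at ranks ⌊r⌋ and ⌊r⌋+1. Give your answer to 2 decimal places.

n = 17.
r = (15/100)·(17 + 1) = 2.7.
Rank 2 is 430 and rank 3 is 431.
Interpolate: 430 + 0.7·(431 − 430) = 430 + 0.7·1 = 430.7.

430.70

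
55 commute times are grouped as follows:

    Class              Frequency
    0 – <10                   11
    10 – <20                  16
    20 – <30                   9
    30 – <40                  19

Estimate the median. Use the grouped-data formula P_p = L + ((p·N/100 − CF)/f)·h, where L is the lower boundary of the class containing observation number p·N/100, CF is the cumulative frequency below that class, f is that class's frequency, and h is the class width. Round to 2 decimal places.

20.56

N = 55; target position k = 50/100 · 55 = 27.5.
Cumulative frequencies: 11, 27, 36, 55.
Observation 27.5 falls in the class 20 – <30.
L = 20, CF = 27, f = 9, h = 10.
P50 = 20 + ((27.5 − 27)/9)·10 = 20 + 0.555556 = 20.5556.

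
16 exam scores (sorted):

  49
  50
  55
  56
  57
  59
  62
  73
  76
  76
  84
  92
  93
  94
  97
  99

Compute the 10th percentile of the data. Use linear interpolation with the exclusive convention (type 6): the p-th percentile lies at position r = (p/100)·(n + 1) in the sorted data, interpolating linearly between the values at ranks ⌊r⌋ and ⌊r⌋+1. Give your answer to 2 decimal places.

49.70

n = 16.
r = (10/100)·(16 + 1) = 1.7.
Rank 1 is 49 and rank 2 is 50.
Interpolate: 49 + 0.7·(50 − 49) = 49 + 0.7·1 = 49.7.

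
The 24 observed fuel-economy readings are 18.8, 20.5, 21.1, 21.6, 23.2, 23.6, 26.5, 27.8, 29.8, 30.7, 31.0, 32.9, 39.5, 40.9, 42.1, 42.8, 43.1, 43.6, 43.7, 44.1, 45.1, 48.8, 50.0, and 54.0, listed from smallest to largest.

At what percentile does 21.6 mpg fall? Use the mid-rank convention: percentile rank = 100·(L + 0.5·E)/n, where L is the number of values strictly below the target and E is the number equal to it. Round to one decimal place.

Count below 21.6: L = 3; count equal: E = 1; n = 24.
Percentile rank = 100·(3 + 0.5·1)/24 = 100·3.5/24 = 14.58.

14.6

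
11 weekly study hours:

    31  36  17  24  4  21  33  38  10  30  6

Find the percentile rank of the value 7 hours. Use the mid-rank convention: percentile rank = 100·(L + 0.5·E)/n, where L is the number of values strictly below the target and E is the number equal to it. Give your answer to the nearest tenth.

18.2

Sorted: 4, 6, 10, 17, 21, 24, 30, 31, 33, 36, 38.
Count below 7: L = 2; count equal: E = 0; n = 11.
Percentile rank = 100·(2 + 0.5·0)/11 = 100·2/11 = 18.18.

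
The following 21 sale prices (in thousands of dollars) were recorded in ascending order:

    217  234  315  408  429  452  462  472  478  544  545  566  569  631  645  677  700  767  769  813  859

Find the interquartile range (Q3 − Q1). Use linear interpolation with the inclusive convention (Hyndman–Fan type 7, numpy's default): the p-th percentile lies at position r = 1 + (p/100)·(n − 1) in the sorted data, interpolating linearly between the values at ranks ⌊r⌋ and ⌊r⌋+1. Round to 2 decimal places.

225.00

n = 21.
P25: r = 6 (integer) → 452.
P75: r = 16 (integer) → 677.
Difference: 677 − 452 = 225.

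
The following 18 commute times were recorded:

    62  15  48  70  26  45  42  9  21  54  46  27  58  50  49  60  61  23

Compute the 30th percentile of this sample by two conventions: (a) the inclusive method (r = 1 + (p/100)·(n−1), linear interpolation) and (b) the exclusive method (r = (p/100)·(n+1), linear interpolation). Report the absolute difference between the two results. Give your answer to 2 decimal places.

1.80

Sorted: 9, 15, 21, 23, 26, 27, 42, 45, 46, 48, 49, 50, 54, 58, 60, 61, 62, 70.
n = 18.
(a) r = 6.1; between ranks 6 (27) and 7 (42): 28.5.
(b) r = 5.7; between ranks 5 (26) and 6 (27): 26.7.
|28.5 − 26.7| = 1.8.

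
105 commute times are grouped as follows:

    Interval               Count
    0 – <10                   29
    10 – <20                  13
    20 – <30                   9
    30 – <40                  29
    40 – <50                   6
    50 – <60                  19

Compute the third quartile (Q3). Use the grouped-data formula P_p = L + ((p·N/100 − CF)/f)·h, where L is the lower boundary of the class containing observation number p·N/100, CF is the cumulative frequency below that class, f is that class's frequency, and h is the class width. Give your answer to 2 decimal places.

N = 105; target position k = 75/100 · 105 = 78.75.
Cumulative frequencies: 29, 42, 51, 80, 86, 105.
Observation 78.75 falls in the class 30 – <40.
L = 30, CF = 51, f = 29, h = 10.
P75 = 30 + ((78.75 − 51)/29)·10 = 30 + 9.56897 = 39.569.

39.57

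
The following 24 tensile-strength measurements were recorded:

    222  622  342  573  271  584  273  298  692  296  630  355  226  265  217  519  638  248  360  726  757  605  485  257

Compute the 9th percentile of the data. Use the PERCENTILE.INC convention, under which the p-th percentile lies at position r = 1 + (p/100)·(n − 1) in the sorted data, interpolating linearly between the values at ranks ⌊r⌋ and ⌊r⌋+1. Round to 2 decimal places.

Sorted: 217, 222, 226, 248, 257, 265, 271, 273, 296, 298, 342, 355, 360, 485, 519, 573, 584, 605, 622, 630, 638, 692, 726, 757.
n = 24.
r = 1 + (9/100)·(24 − 1) = 1 + 2.07 = 3.07.
Rank 3 is 226 and rank 4 is 248.
Interpolate: 226 + 0.07·(248 − 226) = 226 + 0.07·22 = 227.54.

227.54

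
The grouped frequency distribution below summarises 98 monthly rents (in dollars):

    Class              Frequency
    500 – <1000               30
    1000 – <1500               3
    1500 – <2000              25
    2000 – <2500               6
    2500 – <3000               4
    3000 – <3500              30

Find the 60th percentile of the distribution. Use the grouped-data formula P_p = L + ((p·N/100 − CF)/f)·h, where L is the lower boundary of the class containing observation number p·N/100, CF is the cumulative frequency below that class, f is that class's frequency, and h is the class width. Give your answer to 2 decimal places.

2066.67

N = 98; target position k = 60/100 · 98 = 58.8.
Cumulative frequencies: 30, 33, 58, 64, 68, 98.
Observation 58.8 falls in the class 2000 – <2500.
L = 2000, CF = 58, f = 6, h = 500.
P60 = 2000 + ((58.8 − 58)/6)·500 = 2000 + 66.6667 = 2066.67.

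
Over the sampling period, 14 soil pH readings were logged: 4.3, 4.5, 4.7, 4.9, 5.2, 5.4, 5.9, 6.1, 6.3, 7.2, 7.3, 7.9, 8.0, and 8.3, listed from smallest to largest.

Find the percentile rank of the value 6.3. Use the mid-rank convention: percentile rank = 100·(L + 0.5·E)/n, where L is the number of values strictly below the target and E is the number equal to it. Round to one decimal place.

Count below 6.3: L = 8; count equal: E = 1; n = 14.
Percentile rank = 100·(8 + 0.5·1)/14 = 100·8.5/14 = 60.71.

60.7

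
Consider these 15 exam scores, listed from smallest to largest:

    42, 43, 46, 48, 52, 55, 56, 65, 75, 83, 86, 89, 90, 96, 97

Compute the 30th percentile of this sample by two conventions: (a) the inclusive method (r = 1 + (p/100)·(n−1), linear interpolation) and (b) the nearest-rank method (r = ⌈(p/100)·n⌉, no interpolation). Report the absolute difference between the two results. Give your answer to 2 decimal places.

n = 15.
(a) r = 5.2; between ranks 5 (52) and 6 (55): 52.6.
(b) the nearest-rank method: rank 5 → 52.
|52.6 − 52| = 0.6.

0.60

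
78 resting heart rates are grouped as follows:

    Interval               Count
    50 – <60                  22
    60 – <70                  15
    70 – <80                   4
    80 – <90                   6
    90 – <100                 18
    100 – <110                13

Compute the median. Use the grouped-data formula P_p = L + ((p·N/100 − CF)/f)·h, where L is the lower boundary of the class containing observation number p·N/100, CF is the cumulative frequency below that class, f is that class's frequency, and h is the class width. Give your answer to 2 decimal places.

N = 78; target position k = 50/100 · 78 = 39.
Cumulative frequencies: 22, 37, 41, 47, 65, 78.
Observation 39 falls in the class 70 – <80.
L = 70, CF = 37, f = 4, h = 10.
P50 = 70 + ((39 − 37)/4)·10 = 70 + 5 = 75.

75.00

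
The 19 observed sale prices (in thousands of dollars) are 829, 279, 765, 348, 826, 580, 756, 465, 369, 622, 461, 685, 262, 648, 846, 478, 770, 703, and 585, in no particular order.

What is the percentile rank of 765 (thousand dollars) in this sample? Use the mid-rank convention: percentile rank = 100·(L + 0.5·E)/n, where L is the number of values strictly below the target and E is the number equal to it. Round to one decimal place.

Sorted: 262, 279, 348, 369, 461, 465, 478, 580, 585, 622, 648, 685, 703, 756, 765, 770, 826, 829, 846.
Count below 765: L = 14; count equal: E = 1; n = 19.
Percentile rank = 100·(14 + 0.5·1)/19 = 100·14.5/19 = 76.32.

76.3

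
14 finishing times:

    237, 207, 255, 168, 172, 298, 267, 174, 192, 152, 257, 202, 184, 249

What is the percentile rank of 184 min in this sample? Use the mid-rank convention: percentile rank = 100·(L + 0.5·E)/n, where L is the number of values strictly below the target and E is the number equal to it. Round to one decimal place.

32.1

Sorted: 152, 168, 172, 174, 184, 192, 202, 207, 237, 249, 255, 257, 267, 298.
Count below 184: L = 4; count equal: E = 1; n = 14.
Percentile rank = 100·(4 + 0.5·1)/14 = 100·4.5/14 = 32.14.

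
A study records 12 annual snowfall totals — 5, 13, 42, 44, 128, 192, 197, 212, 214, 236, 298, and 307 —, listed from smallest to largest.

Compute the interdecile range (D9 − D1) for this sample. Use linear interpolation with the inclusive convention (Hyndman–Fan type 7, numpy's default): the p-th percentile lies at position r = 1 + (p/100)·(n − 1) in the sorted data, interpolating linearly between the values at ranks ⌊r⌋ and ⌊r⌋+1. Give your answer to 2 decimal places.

275.90

n = 12.
P10: r = 2.1; ranks 2–3 are 13, 42; interpolating gives 15.9.
P90: r = 10.9; ranks 10–11 are 236, 298; interpolating gives 291.8.
Difference: 291.8 − 15.9 = 275.9.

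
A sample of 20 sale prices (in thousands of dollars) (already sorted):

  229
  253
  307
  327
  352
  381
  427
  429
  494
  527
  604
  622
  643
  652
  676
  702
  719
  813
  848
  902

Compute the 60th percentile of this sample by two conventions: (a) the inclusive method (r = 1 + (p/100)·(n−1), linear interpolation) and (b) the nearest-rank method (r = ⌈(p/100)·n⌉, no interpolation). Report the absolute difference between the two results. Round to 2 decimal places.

8.40

n = 20.
(a) r = 12.4; between ranks 12 (622) and 13 (643): 630.4.
(b) the nearest-rank method: rank 12 → 622.
|630.4 − 622| = 8.4.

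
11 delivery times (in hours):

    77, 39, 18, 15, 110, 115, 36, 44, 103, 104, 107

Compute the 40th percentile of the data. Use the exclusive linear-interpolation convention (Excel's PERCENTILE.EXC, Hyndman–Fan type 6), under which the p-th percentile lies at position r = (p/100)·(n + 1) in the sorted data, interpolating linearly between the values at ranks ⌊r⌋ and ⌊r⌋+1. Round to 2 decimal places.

Sorted: 15, 18, 36, 39, 44, 77, 103, 104, 107, 110, 115.
n = 11.
r = (40/100)·(11 + 1) = 4.8.
Rank 4 is 39 and rank 5 is 44.
Interpolate: 39 + 0.8·(44 − 39) = 39 + 0.8·5 = 43.

43.00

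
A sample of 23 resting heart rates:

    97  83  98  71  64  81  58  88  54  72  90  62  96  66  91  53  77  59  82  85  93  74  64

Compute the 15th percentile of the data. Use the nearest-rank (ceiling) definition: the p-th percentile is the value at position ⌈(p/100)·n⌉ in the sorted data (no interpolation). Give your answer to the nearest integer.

Sorted: 53, 54, 58, 59, 62, 64, 64, 66, 71, 72, 74, 77, 81, 82, 83, 85, 88, 90, 91, 93, 96, 97, 98.
n = 23.
Position = ⌈15/100 · 23⌉ = ⌈3.45⌉ = 4.
The value at rank 4 is 59.

59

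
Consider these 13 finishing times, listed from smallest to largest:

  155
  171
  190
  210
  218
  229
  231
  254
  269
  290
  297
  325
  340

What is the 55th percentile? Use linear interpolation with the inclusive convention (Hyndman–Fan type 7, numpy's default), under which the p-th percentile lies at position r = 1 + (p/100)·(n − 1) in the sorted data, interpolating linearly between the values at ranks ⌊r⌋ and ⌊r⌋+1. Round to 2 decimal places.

n = 13.
r = 1 + (55/100)·(13 − 1) = 1 + 6.6 = 7.6.
Rank 7 is 231 and rank 8 is 254.
Interpolate: 231 + 0.6·(254 − 231) = 231 + 0.6·23 = 244.8.

244.80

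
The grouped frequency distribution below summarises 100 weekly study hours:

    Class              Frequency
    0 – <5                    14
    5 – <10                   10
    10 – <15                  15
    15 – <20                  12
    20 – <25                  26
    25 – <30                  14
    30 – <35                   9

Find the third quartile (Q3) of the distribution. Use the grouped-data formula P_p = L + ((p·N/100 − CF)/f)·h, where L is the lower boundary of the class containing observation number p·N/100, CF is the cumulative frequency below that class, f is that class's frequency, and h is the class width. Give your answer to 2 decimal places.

N = 100; target position k = 75/100 · 100 = 75.
Cumulative frequencies: 14, 24, 39, 51, 77, 91, 100.
Observation 75 falls in the class 20 – <25.
L = 20, CF = 51, f = 26, h = 5.
P75 = 20 + ((75 − 51)/26)·5 = 20 + 4.61538 = 24.6154.

24.62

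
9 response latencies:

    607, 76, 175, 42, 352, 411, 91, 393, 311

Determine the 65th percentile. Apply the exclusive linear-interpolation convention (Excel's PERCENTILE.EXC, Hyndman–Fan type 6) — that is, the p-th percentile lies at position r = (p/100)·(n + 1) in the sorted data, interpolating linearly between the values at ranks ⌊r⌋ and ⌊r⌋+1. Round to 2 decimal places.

Sorted: 42, 76, 91, 175, 311, 352, 393, 411, 607.
n = 9.
r = (65/100)·(9 + 1) = 6.5.
Rank 6 is 352 and rank 7 is 393.
Interpolate: 352 + 0.5·(393 − 352) = 352 + 0.5·41 = 372.5.

372.50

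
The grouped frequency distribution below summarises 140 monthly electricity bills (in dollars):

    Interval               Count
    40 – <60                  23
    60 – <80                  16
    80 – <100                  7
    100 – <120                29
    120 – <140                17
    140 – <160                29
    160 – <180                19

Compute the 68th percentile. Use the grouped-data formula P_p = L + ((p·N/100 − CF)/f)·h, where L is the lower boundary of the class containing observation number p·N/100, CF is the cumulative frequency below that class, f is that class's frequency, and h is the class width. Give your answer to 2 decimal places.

142.21

N = 140; target position k = 68/100 · 140 = 95.2.
Cumulative frequencies: 23, 39, 46, 75, 92, 121, 140.
Observation 95.2 falls in the class 140 – <160.
L = 140, CF = 92, f = 29, h = 20.
P68 = 140 + ((95.2 − 92)/29)·20 = 140 + 2.2069 = 142.207.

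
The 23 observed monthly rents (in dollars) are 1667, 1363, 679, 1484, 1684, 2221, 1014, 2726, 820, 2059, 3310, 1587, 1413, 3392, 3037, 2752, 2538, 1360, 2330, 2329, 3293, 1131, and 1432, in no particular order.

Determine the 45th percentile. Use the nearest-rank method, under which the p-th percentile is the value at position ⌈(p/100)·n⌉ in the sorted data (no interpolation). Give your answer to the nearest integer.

1667

Sorted: 679, 820, 1014, 1131, 1360, 1363, 1413, 1432, 1484, 1587, 1667, 1684, 2059, 2221, 2329, 2330, 2538, 2726, 2752, 3037, 3293, 3310, 3392.
n = 23.
Position = ⌈45/100 · 23⌉ = ⌈10.35⌉ = 11.
The value at rank 11 is 1667.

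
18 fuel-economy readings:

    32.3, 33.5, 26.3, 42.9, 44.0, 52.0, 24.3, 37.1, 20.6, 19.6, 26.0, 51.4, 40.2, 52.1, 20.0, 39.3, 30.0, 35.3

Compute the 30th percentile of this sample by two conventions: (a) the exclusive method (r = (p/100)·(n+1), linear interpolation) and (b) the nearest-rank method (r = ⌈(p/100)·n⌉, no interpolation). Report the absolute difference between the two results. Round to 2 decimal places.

0.09

Sorted: 19.6, 20.0, 20.6, 24.3, 26.0, 26.3, 30.0, 32.3, 33.5, 35.3, 37.1, 39.3, 40.2, 42.9, 44.0, 51.4, 52.0, 52.1.
n = 18.
(a) r = 5.7; between ranks 5 (26.0) and 6 (26.3): 26.21.
(b) the nearest-rank method: rank 6 → 26.3.
|26.21 − 26.3| = 0.09.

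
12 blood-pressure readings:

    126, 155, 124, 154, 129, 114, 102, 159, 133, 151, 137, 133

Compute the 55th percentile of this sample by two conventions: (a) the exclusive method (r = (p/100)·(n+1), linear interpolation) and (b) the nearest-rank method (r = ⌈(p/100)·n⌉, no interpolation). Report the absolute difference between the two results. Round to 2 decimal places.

0.60

Sorted: 102, 114, 124, 126, 129, 133, 133, 137, 151, 154, 155, 159.
n = 12.
(a) r = 7.15; between ranks 7 (133) and 8 (137): 133.6.
(b) the nearest-rank method: rank 7 → 133.
|133.6 − 133| = 0.6.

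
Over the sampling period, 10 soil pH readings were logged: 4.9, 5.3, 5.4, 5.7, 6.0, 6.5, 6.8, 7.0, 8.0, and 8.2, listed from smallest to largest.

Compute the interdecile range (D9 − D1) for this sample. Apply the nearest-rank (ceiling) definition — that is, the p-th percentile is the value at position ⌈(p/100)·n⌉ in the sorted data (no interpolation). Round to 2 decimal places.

3.10

n = 10.
P10: rank ⌈10/100·10⌉ = 1 → 4.9.
P90: rank ⌈90/100·10⌉ = 9 → 8.
Difference: 8 − 4.9 = 3.1.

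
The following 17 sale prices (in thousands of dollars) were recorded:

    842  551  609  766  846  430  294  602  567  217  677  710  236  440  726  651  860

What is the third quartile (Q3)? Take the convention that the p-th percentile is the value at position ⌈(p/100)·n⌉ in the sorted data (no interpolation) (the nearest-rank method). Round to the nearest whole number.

726

Sorted: 217, 236, 294, 430, 440, 551, 567, 602, 609, 651, 677, 710, 726, 766, 842, 846, 860.
n = 17.
Position = ⌈75/100 · 17⌉ = ⌈12.75⌉ = 13.
The value at rank 13 is 726.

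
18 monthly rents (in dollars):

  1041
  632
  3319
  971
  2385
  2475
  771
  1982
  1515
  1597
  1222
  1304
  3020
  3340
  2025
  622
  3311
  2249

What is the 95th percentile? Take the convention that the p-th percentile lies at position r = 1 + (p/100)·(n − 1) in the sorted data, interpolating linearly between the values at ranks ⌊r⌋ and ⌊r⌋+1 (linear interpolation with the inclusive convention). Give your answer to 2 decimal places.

Sorted: 622, 632, 771, 971, 1041, 1222, 1304, 1515, 1597, 1982, 2025, 2249, 2385, 2475, 3020, 3311, 3319, 3340.
n = 18.
r = 1 + (95/100)·(18 − 1) = 1 + 16.15 = 17.15.
Rank 17 is 3319 and rank 18 is 3340.
Interpolate: 3319 + 0.15·(3340 − 3319) = 3319 + 0.15·21 = 3322.15.

3322.15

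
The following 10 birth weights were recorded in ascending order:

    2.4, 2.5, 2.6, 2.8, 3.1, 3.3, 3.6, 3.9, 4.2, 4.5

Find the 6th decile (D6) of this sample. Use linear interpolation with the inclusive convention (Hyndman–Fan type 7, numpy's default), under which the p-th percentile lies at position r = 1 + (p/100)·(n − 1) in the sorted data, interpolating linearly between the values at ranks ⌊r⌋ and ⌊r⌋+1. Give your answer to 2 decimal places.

n = 10.
r = 1 + (60/100)·(10 − 1) = 1 + 5.4 = 6.4.
Rank 6 is 3.3 and rank 7 is 3.6.
Interpolate: 3.3 + 0.4·(3.6 − 3.3) = 3.3 + 0.4·0.3 = 3.42.

3.42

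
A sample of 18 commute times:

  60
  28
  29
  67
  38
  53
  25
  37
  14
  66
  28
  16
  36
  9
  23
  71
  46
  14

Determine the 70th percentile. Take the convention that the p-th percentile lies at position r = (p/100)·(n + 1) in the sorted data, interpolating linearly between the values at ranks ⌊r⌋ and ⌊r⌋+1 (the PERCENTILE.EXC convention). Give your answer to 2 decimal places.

Sorted: 9, 14, 14, 16, 23, 25, 28, 28, 29, 36, 37, 38, 46, 53, 60, 66, 67, 71.
n = 18.
r = (70/100)·(18 + 1) = 13.3.
Rank 13 is 46 and rank 14 is 53.
Interpolate: 46 + 0.3·(53 − 46) = 46 + 0.3·7 = 48.1.

48.10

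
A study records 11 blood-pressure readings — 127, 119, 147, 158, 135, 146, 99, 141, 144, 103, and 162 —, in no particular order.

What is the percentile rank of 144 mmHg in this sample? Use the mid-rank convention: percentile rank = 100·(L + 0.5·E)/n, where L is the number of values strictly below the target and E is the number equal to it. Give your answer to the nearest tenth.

59.1

Sorted: 99, 103, 119, 127, 135, 141, 144, 146, 147, 158, 162.
Count below 144: L = 6; count equal: E = 1; n = 11.
Percentile rank = 100·(6 + 0.5·1)/11 = 100·6.5/11 = 59.09.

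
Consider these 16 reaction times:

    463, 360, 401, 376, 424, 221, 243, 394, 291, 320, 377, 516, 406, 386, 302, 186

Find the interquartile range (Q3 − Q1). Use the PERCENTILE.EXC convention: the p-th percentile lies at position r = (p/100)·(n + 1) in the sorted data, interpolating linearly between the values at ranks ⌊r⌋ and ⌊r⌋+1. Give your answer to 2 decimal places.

Sorted: 186, 221, 243, 291, 302, 320, 360, 376, 377, 386, 394, 401, 406, 424, 463, 516.
n = 16.
P25: r = 4.25; ranks 4–5 are 291, 302; interpolating gives 293.75.
P75: r = 12.75; ranks 12–13 are 401, 406; interpolating gives 404.75.
Difference: 404.75 − 293.75 = 111.

111.00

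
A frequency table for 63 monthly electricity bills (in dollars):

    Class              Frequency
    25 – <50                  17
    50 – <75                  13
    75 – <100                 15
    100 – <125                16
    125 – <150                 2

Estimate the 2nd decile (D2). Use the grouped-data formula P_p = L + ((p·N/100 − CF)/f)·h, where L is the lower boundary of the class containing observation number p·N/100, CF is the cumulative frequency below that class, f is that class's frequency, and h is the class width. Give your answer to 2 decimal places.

43.53

N = 63; target position k = 20/100 · 63 = 12.6.
Cumulative frequencies: 17, 30, 45, 61, 63.
Observation 12.6 falls in the class 25 – <50.
L = 25, CF = 0, f = 17, h = 25.
P20 = 25 + ((12.6 − 0)/17)·25 = 25 + 18.5294 = 43.5294.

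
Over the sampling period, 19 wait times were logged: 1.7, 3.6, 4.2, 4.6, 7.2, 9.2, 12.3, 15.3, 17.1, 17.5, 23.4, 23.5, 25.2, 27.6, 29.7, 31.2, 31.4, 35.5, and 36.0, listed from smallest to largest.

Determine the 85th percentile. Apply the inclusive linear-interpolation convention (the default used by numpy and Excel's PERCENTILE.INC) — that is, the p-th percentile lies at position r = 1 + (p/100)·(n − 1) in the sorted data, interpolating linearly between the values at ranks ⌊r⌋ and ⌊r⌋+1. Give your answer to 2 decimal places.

31.26

n = 19.
r = 1 + (85/100)·(19 − 1) = 1 + 15.3 = 16.3.
Rank 16 is 31.2 and rank 17 is 31.4.
Interpolate: 31.2 + 0.3·(31.4 − 31.2) = 31.2 + 0.3·0.2 = 31.26.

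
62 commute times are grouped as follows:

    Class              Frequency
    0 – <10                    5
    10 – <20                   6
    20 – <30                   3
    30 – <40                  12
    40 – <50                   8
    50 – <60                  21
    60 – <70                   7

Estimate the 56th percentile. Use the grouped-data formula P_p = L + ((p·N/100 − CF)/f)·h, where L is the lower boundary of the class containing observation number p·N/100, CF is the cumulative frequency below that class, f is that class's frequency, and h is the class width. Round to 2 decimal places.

50.34

N = 62; target position k = 56/100 · 62 = 34.72.
Cumulative frequencies: 5, 11, 14, 26, 34, 55, 62.
Observation 34.72 falls in the class 50 – <60.
L = 50, CF = 34, f = 21, h = 10.
P56 = 50 + ((34.72 − 34)/21)·10 = 50 + 0.342857 = 50.3429.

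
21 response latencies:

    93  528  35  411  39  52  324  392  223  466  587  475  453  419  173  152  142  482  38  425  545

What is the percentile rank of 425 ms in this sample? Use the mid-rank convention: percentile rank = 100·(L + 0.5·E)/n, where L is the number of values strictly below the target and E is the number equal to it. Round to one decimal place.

64.3

Sorted: 35, 38, 39, 52, 93, 142, 152, 173, 223, 324, 392, 411, 419, 425, 453, 466, 475, 482, 528, 545, 587.
Count below 425: L = 13; count equal: E = 1; n = 21.
Percentile rank = 100·(13 + 0.5·1)/21 = 100·13.5/21 = 64.29.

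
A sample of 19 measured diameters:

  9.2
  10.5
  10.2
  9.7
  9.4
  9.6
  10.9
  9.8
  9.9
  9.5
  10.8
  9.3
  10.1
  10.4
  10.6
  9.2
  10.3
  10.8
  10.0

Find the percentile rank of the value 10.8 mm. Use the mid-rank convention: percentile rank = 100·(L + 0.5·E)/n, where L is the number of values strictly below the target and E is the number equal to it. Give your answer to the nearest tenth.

Sorted: 9.2, 9.2, 9.3, 9.4, 9.5, 9.6, 9.7, 9.8, 9.9, 10.0, 10.1, 10.2, 10.3, 10.4, 10.5, 10.6, 10.8, 10.8, 10.9.
Count below 10.8: L = 16; count equal: E = 2; n = 19.
Percentile rank = 100·(16 + 0.5·2)/19 = 100·17/19 = 89.47.

89.5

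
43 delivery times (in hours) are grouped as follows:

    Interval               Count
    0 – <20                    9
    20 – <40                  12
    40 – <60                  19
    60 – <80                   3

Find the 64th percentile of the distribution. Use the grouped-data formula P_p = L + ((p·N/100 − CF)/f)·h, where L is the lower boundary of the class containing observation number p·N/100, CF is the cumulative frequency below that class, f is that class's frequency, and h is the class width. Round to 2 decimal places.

N = 43; target position k = 64/100 · 43 = 27.52.
Cumulative frequencies: 9, 21, 40, 43.
Observation 27.52 falls in the class 40 – <60.
L = 40, CF = 21, f = 19, h = 20.
P64 = 40 + ((27.52 − 21)/19)·20 = 40 + 6.86316 = 46.8632.

46.86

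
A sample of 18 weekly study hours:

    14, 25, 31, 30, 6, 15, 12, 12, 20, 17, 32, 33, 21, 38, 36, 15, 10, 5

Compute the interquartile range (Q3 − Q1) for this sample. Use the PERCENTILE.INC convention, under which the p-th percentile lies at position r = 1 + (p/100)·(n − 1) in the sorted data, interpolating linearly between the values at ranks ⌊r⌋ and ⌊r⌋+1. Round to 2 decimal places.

18.25

Sorted: 5, 6, 10, 12, 12, 14, 15, 15, 17, 20, 21, 25, 30, 31, 32, 33, 36, 38.
n = 18.
P25: r = 5.25; ranks 5–6 are 12, 14; interpolating gives 12.5.
P75: r = 13.75; ranks 13–14 are 30, 31; interpolating gives 30.75.
Difference: 30.75 − 12.5 = 18.25.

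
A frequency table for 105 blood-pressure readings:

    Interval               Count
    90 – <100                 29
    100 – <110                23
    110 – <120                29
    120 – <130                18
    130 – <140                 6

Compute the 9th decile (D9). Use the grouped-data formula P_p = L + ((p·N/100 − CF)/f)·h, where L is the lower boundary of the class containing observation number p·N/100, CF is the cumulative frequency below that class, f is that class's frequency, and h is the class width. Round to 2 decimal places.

127.50

N = 105; target position k = 90/100 · 105 = 94.5.
Cumulative frequencies: 29, 52, 81, 99, 105.
Observation 94.5 falls in the class 120 – <130.
L = 120, CF = 81, f = 18, h = 10.
P90 = 120 + ((94.5 − 81)/18)·10 = 120 + 7.5 = 127.5.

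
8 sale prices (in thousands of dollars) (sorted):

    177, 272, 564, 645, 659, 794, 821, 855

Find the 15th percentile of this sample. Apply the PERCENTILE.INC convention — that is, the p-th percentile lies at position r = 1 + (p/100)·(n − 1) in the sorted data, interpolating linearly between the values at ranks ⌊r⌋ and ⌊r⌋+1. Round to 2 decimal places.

286.60

n = 8.
r = 1 + (15/100)·(8 − 1) = 1 + 1.05 = 2.05.
Rank 2 is 272 and rank 3 is 564.
Interpolate: 272 + 0.05·(564 − 272) = 272 + 0.05·292 = 286.6.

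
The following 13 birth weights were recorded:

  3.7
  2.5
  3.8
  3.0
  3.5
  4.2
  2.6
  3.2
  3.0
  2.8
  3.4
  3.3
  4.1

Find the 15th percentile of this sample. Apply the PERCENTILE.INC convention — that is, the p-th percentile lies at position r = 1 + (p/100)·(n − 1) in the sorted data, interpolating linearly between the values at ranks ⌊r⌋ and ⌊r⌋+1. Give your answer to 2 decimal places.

Sorted: 2.5, 2.6, 2.8, 3.0, 3.0, 3.2, 3.3, 3.4, 3.5, 3.7, 3.8, 4.1, 4.2.
n = 13.
r = 1 + (15/100)·(13 − 1) = 1 + 1.8 = 2.8.
Rank 2 is 2.6 and rank 3 is 2.8.
Interpolate: 2.6 + 0.8·(2.8 − 2.6) = 2.6 + 0.8·0.2 = 2.76.

2.76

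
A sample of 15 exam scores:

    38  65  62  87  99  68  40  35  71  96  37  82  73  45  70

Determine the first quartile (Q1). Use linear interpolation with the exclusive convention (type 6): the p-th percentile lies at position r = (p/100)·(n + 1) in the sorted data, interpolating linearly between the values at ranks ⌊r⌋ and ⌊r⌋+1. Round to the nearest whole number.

Sorted: 35, 37, 38, 40, 45, 62, 65, 68, 70, 71, 73, 82, 87, 96, 99.
n = 15.
r = (25/100)·(15 + 1) = 4.
r is an integer, so P25 is the value at rank 4: 40.

40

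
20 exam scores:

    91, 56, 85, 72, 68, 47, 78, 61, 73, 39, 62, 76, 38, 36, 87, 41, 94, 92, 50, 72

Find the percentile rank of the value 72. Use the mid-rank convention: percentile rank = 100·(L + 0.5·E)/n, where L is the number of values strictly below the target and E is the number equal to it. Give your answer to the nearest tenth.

55.0

Sorted: 36, 38, 39, 41, 47, 50, 56, 61, 62, 68, 72, 72, 73, 76, 78, 85, 87, 91, 92, 94.
Count below 72: L = 10; count equal: E = 2; n = 20.
Percentile rank = 100·(10 + 0.5·2)/20 = 100·11/20 = 55.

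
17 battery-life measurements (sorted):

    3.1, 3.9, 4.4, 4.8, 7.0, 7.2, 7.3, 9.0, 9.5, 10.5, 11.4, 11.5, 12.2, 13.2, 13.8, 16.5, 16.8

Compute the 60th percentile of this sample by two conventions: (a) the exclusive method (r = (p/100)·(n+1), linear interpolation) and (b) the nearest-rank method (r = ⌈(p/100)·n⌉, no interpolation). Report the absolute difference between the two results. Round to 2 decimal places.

n = 17.
(a) r = 10.8; between ranks 10 (10.5) and 11 (11.4): 11.22.
(b) the nearest-rank method: rank 11 → 11.4.
|11.22 − 11.4| = 0.18.

0.18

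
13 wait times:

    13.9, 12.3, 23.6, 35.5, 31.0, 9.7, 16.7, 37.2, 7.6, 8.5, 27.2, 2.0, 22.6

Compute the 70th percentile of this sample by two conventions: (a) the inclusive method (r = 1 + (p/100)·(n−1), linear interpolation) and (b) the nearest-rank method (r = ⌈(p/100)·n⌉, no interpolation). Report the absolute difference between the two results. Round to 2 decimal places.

2.16

Sorted: 2.0, 7.6, 8.5, 9.7, 12.3, 13.9, 16.7, 22.6, 23.6, 27.2, 31.0, 35.5, 37.2.
n = 13.
(a) r = 9.4; between ranks 9 (23.6) and 10 (27.2): 25.04.
(b) the nearest-rank method: rank 10 → 27.2.
|25.04 − 27.2| = 2.16.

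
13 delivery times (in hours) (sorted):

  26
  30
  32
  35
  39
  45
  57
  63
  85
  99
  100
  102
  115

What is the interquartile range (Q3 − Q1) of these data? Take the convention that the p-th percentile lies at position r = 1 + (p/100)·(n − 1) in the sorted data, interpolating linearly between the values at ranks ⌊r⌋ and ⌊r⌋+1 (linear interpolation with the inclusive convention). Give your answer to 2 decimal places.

n = 13.
P25: r = 4 (integer) → 35.
P75: r = 10 (integer) → 99.
Difference: 99 − 35 = 64.

64.00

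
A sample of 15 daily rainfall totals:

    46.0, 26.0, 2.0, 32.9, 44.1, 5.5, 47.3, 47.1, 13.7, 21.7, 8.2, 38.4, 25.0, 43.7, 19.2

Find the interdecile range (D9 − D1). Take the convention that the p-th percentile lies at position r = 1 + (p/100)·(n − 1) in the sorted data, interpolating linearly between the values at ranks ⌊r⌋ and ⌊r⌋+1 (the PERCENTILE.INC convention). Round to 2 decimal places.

40.08

Sorted: 2.0, 5.5, 8.2, 13.7, 19.2, 21.7, 25.0, 26.0, 32.9, 38.4, 43.7, 44.1, 46.0, 47.1, 47.3.
n = 15.
P10: r = 2.4; ranks 2–3 are 5.5, 8.2; interpolating gives 6.58.
P90: r = 13.6; ranks 13–14 are 46.0, 47.1; interpolating gives 46.66.
Difference: 46.66 − 6.58 = 40.08.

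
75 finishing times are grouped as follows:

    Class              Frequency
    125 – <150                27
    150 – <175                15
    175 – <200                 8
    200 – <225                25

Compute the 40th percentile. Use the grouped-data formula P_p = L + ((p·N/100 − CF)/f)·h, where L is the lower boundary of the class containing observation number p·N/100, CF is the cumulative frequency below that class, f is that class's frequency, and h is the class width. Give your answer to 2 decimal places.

155.00

N = 75; target position k = 40/100 · 75 = 30.
Cumulative frequencies: 27, 42, 50, 75.
Observation 30 falls in the class 150 – <175.
L = 150, CF = 27, f = 15, h = 25.
P40 = 150 + ((30 − 27)/15)·25 = 150 + 5 = 155.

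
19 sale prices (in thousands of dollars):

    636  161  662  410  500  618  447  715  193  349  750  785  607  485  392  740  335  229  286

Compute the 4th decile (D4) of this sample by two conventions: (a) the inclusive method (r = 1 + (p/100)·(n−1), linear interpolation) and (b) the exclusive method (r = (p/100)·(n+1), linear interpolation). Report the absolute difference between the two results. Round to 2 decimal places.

7.40

Sorted: 161, 193, 229, 286, 335, 349, 392, 410, 447, 485, 500, 607, 618, 636, 662, 715, 740, 750, 785.
n = 19.
(a) r = 8.2; between ranks 8 (410) and 9 (447): 417.4.
(b) r = 8 → value at rank 8 = 410.
|417.4 − 410| = 7.4.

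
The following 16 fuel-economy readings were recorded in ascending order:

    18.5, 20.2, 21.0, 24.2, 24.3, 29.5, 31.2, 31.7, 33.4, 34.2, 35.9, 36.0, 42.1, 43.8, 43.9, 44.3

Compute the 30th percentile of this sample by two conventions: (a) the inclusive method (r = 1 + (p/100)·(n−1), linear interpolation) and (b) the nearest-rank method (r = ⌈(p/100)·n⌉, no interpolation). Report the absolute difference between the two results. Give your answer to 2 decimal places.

2.60

n = 16.
(a) r = 5.5; between ranks 5 (24.3) and 6 (29.5): 26.9.
(b) the nearest-rank method: rank 5 → 24.3.
|26.9 − 24.3| = 2.6.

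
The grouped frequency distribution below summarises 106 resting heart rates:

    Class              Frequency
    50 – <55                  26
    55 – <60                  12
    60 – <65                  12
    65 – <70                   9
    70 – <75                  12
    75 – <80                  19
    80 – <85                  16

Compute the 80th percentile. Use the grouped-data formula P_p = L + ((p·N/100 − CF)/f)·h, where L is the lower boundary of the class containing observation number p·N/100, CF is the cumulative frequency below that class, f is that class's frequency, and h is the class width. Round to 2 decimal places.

N = 106; target position k = 80/100 · 106 = 84.8.
Cumulative frequencies: 26, 38, 50, 59, 71, 90, 106.
Observation 84.8 falls in the class 75 – <80.
L = 75, CF = 71, f = 19, h = 5.
P80 = 75 + ((84.8 − 71)/19)·5 = 75 + 3.63158 = 78.6316.

78.63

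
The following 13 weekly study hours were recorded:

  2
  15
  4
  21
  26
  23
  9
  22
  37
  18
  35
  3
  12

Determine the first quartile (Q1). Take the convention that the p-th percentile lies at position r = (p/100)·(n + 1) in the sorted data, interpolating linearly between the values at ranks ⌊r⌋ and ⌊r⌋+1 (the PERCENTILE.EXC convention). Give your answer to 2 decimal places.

6.50

Sorted: 2, 3, 4, 9, 12, 15, 18, 21, 22, 23, 26, 35, 37.
n = 13.
r = (25/100)·(13 + 1) = 3.5.
Rank 3 is 4 and rank 4 is 9.
Interpolate: 4 + 0.5·(9 − 4) = 4 + 0.5·5 = 6.5.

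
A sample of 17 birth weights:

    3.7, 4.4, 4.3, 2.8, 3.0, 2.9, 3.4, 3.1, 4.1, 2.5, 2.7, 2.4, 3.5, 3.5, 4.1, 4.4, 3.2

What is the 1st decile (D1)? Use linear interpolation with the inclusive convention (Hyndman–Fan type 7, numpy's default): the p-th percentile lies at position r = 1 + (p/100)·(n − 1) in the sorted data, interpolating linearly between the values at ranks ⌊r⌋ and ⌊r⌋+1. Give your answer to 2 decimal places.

Sorted: 2.4, 2.5, 2.7, 2.8, 2.9, 3.0, 3.1, 3.2, 3.4, 3.5, 3.5, 3.7, 4.1, 4.1, 4.3, 4.4, 4.4.
n = 17.
r = 1 + (10/100)·(17 − 1) = 1 + 1.6 = 2.6.
Rank 2 is 2.5 and rank 3 is 2.7.
Interpolate: 2.5 + 0.6·(2.7 − 2.5) = 2.5 + 0.6·0.2 = 2.62.

2.62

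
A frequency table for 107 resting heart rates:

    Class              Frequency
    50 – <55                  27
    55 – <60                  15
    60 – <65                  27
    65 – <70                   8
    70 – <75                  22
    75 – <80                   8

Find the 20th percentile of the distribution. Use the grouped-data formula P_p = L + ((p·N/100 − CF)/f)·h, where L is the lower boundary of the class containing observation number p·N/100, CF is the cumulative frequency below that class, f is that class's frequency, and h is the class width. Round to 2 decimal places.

53.96

N = 107; target position k = 20/100 · 107 = 21.4.
Cumulative frequencies: 27, 42, 69, 77, 99, 107.
Observation 21.4 falls in the class 50 – <55.
L = 50, CF = 0, f = 27, h = 5.
P20 = 50 + ((21.4 − 0)/27)·5 = 50 + 3.96296 = 53.963.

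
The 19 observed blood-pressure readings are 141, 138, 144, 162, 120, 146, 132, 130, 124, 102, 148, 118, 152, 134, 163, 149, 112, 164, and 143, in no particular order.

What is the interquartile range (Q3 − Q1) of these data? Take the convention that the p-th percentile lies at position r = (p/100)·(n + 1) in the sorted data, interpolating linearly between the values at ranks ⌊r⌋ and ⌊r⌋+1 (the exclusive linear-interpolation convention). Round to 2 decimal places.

25.00

Sorted: 102, 112, 118, 120, 124, 130, 132, 134, 138, 141, 143, 144, 146, 148, 149, 152, 162, 163, 164.
n = 19.
P25: r = 5 (integer) → 124.
P75: r = 15 (integer) → 149.
Difference: 149 − 124 = 25.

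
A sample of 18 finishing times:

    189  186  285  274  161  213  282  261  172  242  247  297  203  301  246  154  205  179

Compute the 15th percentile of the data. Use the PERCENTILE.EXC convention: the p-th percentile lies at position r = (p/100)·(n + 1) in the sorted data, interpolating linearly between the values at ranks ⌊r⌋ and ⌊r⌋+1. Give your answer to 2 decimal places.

170.35

Sorted: 154, 161, 172, 179, 186, 189, 203, 205, 213, 242, 246, 247, 261, 274, 282, 285, 297, 301.
n = 18.
r = (15/100)·(18 + 1) = 2.85.
Rank 2 is 161 and rank 3 is 172.
Interpolate: 161 + 0.85·(172 − 161) = 161 + 0.85·11 = 170.35.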